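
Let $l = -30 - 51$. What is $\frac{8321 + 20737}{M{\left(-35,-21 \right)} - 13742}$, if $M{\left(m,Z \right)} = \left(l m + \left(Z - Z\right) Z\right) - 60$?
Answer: $- \frac{29058}{10967} \approx -2.6496$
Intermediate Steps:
$l = -81$
$M{\left(m,Z \right)} = -60 - 81 m$ ($M{\left(m,Z \right)} = \left(- 81 m + \left(Z - Z\right) Z\right) - 60 = \left(- 81 m + 0 Z\right) - 60 = \left(- 81 m + 0\right) - 60 = - 81 m - 60 = -60 - 81 m$)
$\frac{8321 + 20737}{M{\left(-35,-21 \right)} - 13742} = \frac{8321 + 20737}{\left(-60 - -2835\right) - 13742} = \frac{29058}{\left(-60 + 2835\right) - 13742} = \frac{29058}{2775 - 13742} = \frac{29058}{-10967} = 29058 \left(- \frac{1}{10967}\right) = - \frac{29058}{10967}$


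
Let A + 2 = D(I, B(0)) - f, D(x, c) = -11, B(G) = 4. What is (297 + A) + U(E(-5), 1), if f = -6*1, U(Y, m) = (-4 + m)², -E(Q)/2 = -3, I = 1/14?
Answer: 299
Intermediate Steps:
I = 1/14 ≈ 0.071429
E(Q) = 6 (E(Q) = -2*(-3) = 6)
f = -6
A = -7 (A = -2 + (-11 - 1*(-6)) = -2 + (-11 + 6) = -2 - 5 = -7)
(297 + A) + U(E(-5), 1) = (297 - 7) + (-4 + 1)² = 290 + (-3)² = 290 + 9 = 299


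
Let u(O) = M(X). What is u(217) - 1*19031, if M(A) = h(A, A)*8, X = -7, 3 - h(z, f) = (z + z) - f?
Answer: -18951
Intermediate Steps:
h(z, f) = 3 + f - 2*z (h(z, f) = 3 - ((z + z) - f) = 3 - (2*z - f) = 3 - (-f + 2*z) = 3 + (f - 2*z) = 3 + f - 2*z)
M(A) = 24 - 8*A (M(A) = (3 + A - 2*A)*8 = (3 - A)*8 = 24 - 8*A)
u(O) = 80 (u(O) = 24 - 8*(-7) = 24 + 56 = 80)
u(217) - 1*19031 = 80 - 1*19031 = 80 - 19031 = -18951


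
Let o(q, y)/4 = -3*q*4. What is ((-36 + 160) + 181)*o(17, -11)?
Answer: -248880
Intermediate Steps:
o(q, y) = -48*q (o(q, y) = 4*(-3*q*4) = 4*(-12*q) = -48*q)
((-36 + 160) + 181)*o(17, -11) = ((-36 + 160) + 181)*(-48*17) = (124 + 181)*(-816) = 305*(-816) = -248880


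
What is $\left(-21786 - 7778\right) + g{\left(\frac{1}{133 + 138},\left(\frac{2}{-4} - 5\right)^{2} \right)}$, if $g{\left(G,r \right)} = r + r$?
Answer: $- \frac{59007}{2} \approx -29504.0$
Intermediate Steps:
$g{\left(G,r \right)} = 2 r$
$\left(-21786 - 7778\right) + g{\left(\frac{1}{133 + 138},\left(\frac{2}{-4} - 5\right)^{2} \right)} = \left(-21786 - 7778\right) + 2 \left(\frac{2}{-4} - 5\right)^{2} = -29564 + 2 \left(2 \left(- \frac{1}{4}\right) - 5\right)^{2} = -29564 + 2 \left(- \frac{1}{2} - 5\right)^{2} = -29564 + 2 \left(- \frac{11}{2}\right)^{2} = -29564 + 2 \cdot \frac{121}{4} = -29564 + \frac{121}{2} = - \frac{59007}{2}$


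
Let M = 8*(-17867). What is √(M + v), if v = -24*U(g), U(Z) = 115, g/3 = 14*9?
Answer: 4*I*√9106 ≈ 381.7*I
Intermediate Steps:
g = 378 (g = 3*(14*9) = 3*126 = 378)
v = -2760 (v = -24*115 = -2760)
M = -142936
√(M + v) = √(-142936 - 2760) = √(-145696) = 4*I*√9106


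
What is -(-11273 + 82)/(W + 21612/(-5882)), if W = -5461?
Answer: -32912731/16071607 ≈ -2.0479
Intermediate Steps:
-(-11273 + 82)/(W + 21612/(-5882)) = -(-11273 + 82)/(-5461 + 21612/(-5882)) = -(-11191)/(-5461 + 21612*(-1/5882)) = -(-11191)/(-5461 - 10806/2941) = -(-11191)/(-16071607/2941) = -(-11191)*(-2941)/16071607 = -1*32912731/16071607 = -32912731/16071607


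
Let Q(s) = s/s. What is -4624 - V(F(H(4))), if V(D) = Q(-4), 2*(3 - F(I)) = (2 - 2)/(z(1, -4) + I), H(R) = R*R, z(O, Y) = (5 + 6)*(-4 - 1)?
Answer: -4625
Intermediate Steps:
z(O, Y) = -55 (z(O, Y) = 11*(-5) = -55)
Q(s) = 1
H(R) = R²
F(I) = 3 (F(I) = 3 - (2 - 2)/(2*(-55 + I)) = 3 - 0/(-55 + I) = 3 - ½*0 = 3 + 0 = 3)
V(D) = 1
-4624 - V(F(H(4))) = -4624 - 1*1 = -4624 - 1 = -4625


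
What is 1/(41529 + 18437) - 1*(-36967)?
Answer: 2216763123/59966 ≈ 36967.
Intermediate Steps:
1/(41529 + 18437) - 1*(-36967) = 1/59966 + 36967 = 2216763123/59966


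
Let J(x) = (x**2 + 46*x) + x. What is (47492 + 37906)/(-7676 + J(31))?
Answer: -42699/2629 ≈ -16.242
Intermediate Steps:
J(x) = x**2 + 47*x
(47492 + 37906)/(-7676 + J(31)) = (47492 + 37906)/(-7676 + 31*(47 + 31)) = 85398/(-7676 + 31*78) = 85398/(-7676 + 2418) = 85398/(-5258) = 85398*(-1/5258) = -42699/2629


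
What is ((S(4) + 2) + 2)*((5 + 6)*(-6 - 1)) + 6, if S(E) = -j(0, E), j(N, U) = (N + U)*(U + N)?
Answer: 930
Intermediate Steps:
j(N, U) = (N + U)**2 (j(N, U) = (N + U)*(N + U) = (N + U)**2)
S(E) = -E**2 (S(E) = -(0 + E)**2 = -E**2)
((S(4) + 2) + 2)*((5 + 6)*(-6 - 1)) + 6 = ((-1*4**2 + 2) + 2)*((5 + 6)*(-6 - 1)) + 6 = ((-1*16 + 2) + 2)*(11*(-7)) + 6 = ((-16 + 2) + 2)*(-77) + 6 = (-14 + 2)*(-77) + 6 = -12*(-77) + 6 = 924 + 6 = 930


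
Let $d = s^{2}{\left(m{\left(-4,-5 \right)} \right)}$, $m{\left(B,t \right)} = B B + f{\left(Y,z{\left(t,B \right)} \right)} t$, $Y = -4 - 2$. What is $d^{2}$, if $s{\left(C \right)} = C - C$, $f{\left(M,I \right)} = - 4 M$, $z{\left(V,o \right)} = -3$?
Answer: $0$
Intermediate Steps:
$Y = -6$
$m{\left(B,t \right)} = B^{2} + 24 t$ ($m{\left(B,t \right)} = B B + \left(-4\right) \left(-6\right) t = B^{2} + 24 t$)
$s{\left(C \right)} = 0$
$d = 0$ ($d = 0^{2} = 0$)
$d^{2} = 0^{2} = 0$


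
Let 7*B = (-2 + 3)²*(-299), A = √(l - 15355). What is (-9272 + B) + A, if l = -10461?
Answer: -65203/7 + 2*I*√6454 ≈ -9314.7 + 160.67*I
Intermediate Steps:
A = 2*I*√6454 (A = √(-10461 - 15355) = √(-25816) = 2*I*√6454 ≈ 160.67*I)
B = -299/7 (B = ((-2 + 3)²*(-299))/7 = (1²*(-299))/7 = (1*(-299))/7 = (⅐)*(-299) = -299/7 ≈ -42.714)
(-9272 + B) + A = (-9272 - 299/7) + 2*I*√6454 = -65203/7 + 2*I*√6454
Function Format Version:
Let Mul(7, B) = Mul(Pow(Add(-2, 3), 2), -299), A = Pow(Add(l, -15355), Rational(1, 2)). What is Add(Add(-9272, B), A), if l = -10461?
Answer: Add(Rational(-65203, 7), Mul(2, I, Pow(6454, Rational(1, 2)))) ≈ Add(-9314.7, Mul(160.67, I))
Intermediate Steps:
A = Mul(2, I, Pow(6454, Rational(1, 2))) (A = Pow(Add(-10461, -15355), Rational(1, 2)) = Pow(-25816, Rational(1, 2)) = Mul(2, I, Pow(6454, Rational(1, 2))) ≈ Mul(160.67, I))
B = Rational(-299, 7) (B = Mul(Rational(1, 7), Mul(Pow(Add(-2, 3), 2), -299)) = Mul(Rational(1, 7), Mul(Pow(1, 2), -299)) = Mul(Rational(1, 7), Mul(1, -299)) = Mul(Rational(1, 7), -299) = Rational(-299, 7) ≈ -42.714)
Add(Add(-9272, B), A) = Add(Add(-9272, Rational(-299, 7)), Mul(2, I, Pow(6454, Rational(1, 2)))) = Add(Rational(-65203, 7), Mul(2, I, Pow(6454, Rational(1, 2))))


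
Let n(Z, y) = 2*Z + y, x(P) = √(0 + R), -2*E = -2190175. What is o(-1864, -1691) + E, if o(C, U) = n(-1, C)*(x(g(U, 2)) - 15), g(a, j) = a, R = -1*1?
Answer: 2246155/2 - 1866*I ≈ 1.1231e+6 - 1866.0*I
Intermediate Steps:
E = 2190175/2 (E = -½*(-2190175) = 2190175/2 ≈ 1.0951e+6)
R = -1
x(P) = I (x(P) = √(0 - 1) = √(-1) = I)
n(Z, y) = y + 2*Z
o(C, U) = (-15 + I)*(-2 + C) (o(C, U) = (C + 2*(-1))*(I - 15) = (C - 2)*(-15 + I) = (-2 + C)*(-15 + I) = (-15 + I)*(-2 + C))
o(-1864, -1691) + E = -(-2 - 1864)*(15 - I) + 2190175/2 = -1*(-1866)*(15 - I) + 2190175/2 = (27990 - 1866*I) + 2190175/2 = 2246155/2 - 1866*I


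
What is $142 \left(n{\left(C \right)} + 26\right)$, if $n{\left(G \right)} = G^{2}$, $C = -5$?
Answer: $7242$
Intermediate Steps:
$142 \left(n{\left(C \right)} + 26\right) = 142 \left(\left(-5\right)^{2} + 26\right) = 142 \left(25 + 26\right) = 142 \cdot 51 = 7242$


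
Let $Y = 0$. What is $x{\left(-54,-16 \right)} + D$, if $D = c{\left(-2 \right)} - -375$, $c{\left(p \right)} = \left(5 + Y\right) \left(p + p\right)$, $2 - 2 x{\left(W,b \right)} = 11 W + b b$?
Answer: $525$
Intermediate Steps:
$x{\left(W,b \right)} = 1 - \frac{11 W}{2} - \frac{b^{2}}{2}$ ($x{\left(W,b \right)} = 1 - \frac{11 W + b b}{2} = 1 - \frac{11 W + b^{2}}{2} = 1 - \frac{b^{2} + 11 W}{2} = 1 - \left(\frac{b^{2}}{2} + \frac{11 W}{2}\right) = 1 - \frac{11 W}{2} - \frac{b^{2}}{2}$)
$c{\left(p \right)} = 10 p$ ($c{\left(p \right)} = \left(5 + 0\right) \left(p + p\right) = 5 \cdot 2 p = 10 p$)
$D = 355$ ($D = 10 \left(-2\right) - -375 = -20 + 375 = 355$)
$x{\left(-54,-16 \right)} + D = \left(1 - -297 - \frac{\left(-16\right)^{2}}{2}\right) + 355 = \left(1 + 297 - 128\right) + 355 = 170 + 355 = 525$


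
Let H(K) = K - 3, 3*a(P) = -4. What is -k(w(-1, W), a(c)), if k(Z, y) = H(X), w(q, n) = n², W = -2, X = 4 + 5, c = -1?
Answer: -6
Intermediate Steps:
X = 9
a(P) = -4/3 (a(P) = (⅓)*(-4) = -4/3)
H(K) = -3 + K
k(Z, y) = 6 (k(Z, y) = -3 + 9 = 6)
-k(w(-1, W), a(c)) = -1*6 = -6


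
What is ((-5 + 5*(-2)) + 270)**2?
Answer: 65025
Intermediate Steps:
((-5 + 5*(-2)) + 270)**2 = ((-5 - 10) + 270)**2 = (-15 + 270)**2 = 255**2 = 65025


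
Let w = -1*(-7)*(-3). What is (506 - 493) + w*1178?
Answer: -24725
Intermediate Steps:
w = -21 (w = 7*(-3) = -21)
(506 - 493) + w*1178 = (506 - 493) - 21*1178 = 13 - 24738 = -24725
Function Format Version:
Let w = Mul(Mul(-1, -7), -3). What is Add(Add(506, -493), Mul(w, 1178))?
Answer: -24725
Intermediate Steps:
w = -21 (w = Mul(7, -3) = -21)
Add(Add(506, -493), Mul(w, 1178)) = Add(Add(506, -493), Mul(-21, 1178)) = Add(13, -24738) = -24725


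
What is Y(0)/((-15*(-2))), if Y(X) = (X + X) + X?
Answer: 0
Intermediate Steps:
Y(X) = 3*X (Y(X) = 2*X + X = 3*X)
Y(0)/((-15*(-2))) = (3*0)/((-15*(-2))) = 0/30 = 0*(1/30) = 0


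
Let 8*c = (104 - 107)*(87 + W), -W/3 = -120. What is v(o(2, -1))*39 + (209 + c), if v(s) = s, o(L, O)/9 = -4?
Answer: -10901/8 ≈ -1362.6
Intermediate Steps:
W = 360 (W = -3*(-120) = 360)
o(L, O) = -36 (o(L, O) = 9*(-4) = -36)
c = -1341/8 (c = ((104 - 107)*(87 + 360))/8 = (-3*447)/8 = (⅛)*(-1341) = -1341/8 ≈ -167.63)
v(o(2, -1))*39 + (209 + c) = -36*39 + (209 - 1341/8) = -1404 + 331/8 = -10901/8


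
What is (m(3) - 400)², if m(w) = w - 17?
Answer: 171396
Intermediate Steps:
m(w) = -17 + w
(m(3) - 400)² = ((-17 + 3) - 400)² = (-14 - 400)² = (-414)² = 171396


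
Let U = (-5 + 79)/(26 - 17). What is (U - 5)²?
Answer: 841/81 ≈ 10.383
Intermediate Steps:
U = 74/9 ≈ 8.2222
(U - 5)² = (74/9 - 5)² = (29/9)² = 841/81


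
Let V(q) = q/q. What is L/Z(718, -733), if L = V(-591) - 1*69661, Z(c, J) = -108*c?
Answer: 645/718 ≈ 0.89833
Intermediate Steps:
V(q) = 1
L = -69660 (L = 1 - 1*69661 = 1 - 69661 = -69660)
L/Z(718, -733) = -69660/((-108*718)) = -69660/(-77544) = -69660*(-1/77544) = 645/718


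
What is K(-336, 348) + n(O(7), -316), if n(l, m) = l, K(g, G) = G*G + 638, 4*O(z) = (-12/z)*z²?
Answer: 121721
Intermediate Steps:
O(z) = -3*z (O(z) = ((-12/z)*z²)/4 = (-12*z)/4 = -3*z)
K(g, G) = 638 + G² (K(g, G) = G² + 638 = 638 + G²)
K(-336, 348) + n(O(7), -316) = (638 + 348²) - 3*7 = (638 + 121104) - 21 = 121742 - 21 = 121721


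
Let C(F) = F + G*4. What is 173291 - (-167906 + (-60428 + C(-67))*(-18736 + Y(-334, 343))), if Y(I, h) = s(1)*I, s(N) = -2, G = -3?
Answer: -1092899279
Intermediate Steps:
C(F) = -12 + F (C(F) = F - 3*4 = F - 12 = -12 + F)
Y(I, h) = -2*I
173291 - (-167906 + (-60428 + C(-67))*(-18736 + Y(-334, 343))) = 173291 - (-167906 + (-60428 + (-12 - 67))*(-18736 - 2*(-334))) = 173291 - (-167906 + (-60428 - 79)*(-18736 + 668)) = 173291 - (-167906 - 60507*(-18068)) = 173291 - (-167906 + 1093240476) = 173291 - 1*1093072570 = 173291 - 1093072570 = -1092899279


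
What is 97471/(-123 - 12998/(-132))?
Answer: -6433086/1619 ≈ -3973.5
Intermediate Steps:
97471/(-123 - 12998/(-132)) = 97471/(-123 - 12998*(-1)/132) = 97471/(-123 - 134*(-97/132)) = 97471/(-123 + 6499/66) = 97471/(-1619/66) = 97471*(-66/1619) = -6433086/1619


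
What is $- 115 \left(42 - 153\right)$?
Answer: $12765$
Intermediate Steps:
$- 115 \left(42 - 153\right) = \left(-115\right) \left(-111\right) = 12765$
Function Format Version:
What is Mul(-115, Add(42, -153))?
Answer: 12765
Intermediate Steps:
Mul(-115, Add(42, -153)) = Mul(-115, -111) = 12765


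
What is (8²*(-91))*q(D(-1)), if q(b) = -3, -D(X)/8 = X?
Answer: 17472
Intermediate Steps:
D(X) = -8*X
(8²*(-91))*q(D(-1)) = (8²*(-91))*(-3) = (64*(-91))*(-3) = -5824*(-3) = 17472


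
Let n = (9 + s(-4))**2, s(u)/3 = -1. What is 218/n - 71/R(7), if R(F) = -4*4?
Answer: 1511/144 ≈ 10.493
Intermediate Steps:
R(F) = -16
s(u) = -3 (s(u) = 3*(-1) = -3)
n = 36 (n = (9 - 3)**2 = 6**2 = 36)
218/n - 71/R(7) = 218/36 - 71/(-16) = 218*(1/36) - 71*(-1/16) = 109/18 + 71/16 = 1511/144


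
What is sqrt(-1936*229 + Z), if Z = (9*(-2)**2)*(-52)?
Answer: 4*I*sqrt(27826) ≈ 667.25*I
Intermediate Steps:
Z = -1872 (Z = (9*4)*(-52) = 36*(-52) = -1872)
sqrt(-1936*229 + Z) = sqrt(-1936*229 - 1872) = sqrt(-443344 - 1872) = sqrt(-445216) = 4*I*sqrt(27826)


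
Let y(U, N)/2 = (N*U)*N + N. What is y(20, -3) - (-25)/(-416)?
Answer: 147239/416 ≈ 353.94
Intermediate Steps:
y(U, N) = 2*N + 2*U*N² (y(U, N) = 2*((N*U)*N + N) = 2*(U*N² + N) = 2*(N + U*N²) = 2*N + 2*U*N²)
y(20, -3) - (-25)/(-416) = 2*(-3)*(1 - 3*20) - (-25)/(-416) = 2*(-3)*(1 - 60) - (-25)*(-1)/416 = 2*(-3)*(-59) - 1*25/416 = 354 - 25/416 = 147239/416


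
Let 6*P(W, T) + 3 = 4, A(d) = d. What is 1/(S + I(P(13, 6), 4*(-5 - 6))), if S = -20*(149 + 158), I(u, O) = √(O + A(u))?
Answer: -36840/226197863 - I*√1578/226197863 ≈ -0.00016287 - 1.7562e-7*I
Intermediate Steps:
P(W, T) = ⅙ (P(W, T) = -½ + (⅙)*4 = -½ + ⅔ = ⅙)
I(u, O) = √(O + u)
S = -6140 (S = -20*307 = -6140)
1/(S + I(P(13, 6), 4*(-5 - 6))) = 1/(-6140 + √(4*(-5 - 6) + ⅙)) = 1/(-6140 + √(4*(-11) + ⅙)) = 1/(-6140 + √(-44 + ⅙)) = 1/(-6140 + √(-263/6)) = 1/(-6140 + I*√1578/6)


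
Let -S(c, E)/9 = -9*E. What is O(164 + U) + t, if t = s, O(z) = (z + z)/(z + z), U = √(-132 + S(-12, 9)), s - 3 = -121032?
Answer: -121028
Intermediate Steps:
S(c, E) = 81*E (S(c, E) = -(-81)*E = 81*E)
s = -121029 (s = 3 - 121032 = -121029)
U = √597 (U = √(-132 + 81*9) = √(-132 + 729) = √597 ≈ 24.434)
O(z) = 1 (O(z) = (2*z)/((2*z)) = (2*z)*(1/(2*z)) = 1)
t = -121029
O(164 + U) + t = 1 - 121029 = -121028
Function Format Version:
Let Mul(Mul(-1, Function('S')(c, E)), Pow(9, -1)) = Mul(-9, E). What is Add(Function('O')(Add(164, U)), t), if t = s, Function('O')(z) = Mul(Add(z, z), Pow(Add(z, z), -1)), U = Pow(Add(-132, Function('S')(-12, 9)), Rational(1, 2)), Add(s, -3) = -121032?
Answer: -121028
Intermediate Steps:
Function('S')(c, E) = Mul(81, E) (Function('S')(c, E) = Mul(-9, Mul(-9, E)) = Mul(81, E))
s = -121029 (s = Add(3, -121032) = -121029)
U = Pow(597, Rational(1, 2)) (U = Pow(Add(-132, Mul(81, 9)), Rational(1, 2)) = Pow(Add(-132, 729), Rational(1, 2)) = Pow(597, Rational(1, 2)) ≈ 24.434)
Function('O')(z) = 1 (Function('O')(z) = Mul(Mul(2, z), Pow(Mul(2, z), -1)) = Mul(Mul(2, z), Mul(Rational(1, 2), Pow(z, -1))) = 1)
t = -121029
Add(Function('O')(Add(164, U)), t) = Add(1, -121029) = -121028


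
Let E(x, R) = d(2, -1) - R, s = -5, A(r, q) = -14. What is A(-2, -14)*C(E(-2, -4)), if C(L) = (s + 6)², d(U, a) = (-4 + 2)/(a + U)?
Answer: -14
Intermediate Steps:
d(U, a) = -2/(U + a)
E(x, R) = -2 - R (E(x, R) = -2/(2 - 1) - R = -2/1 - R = -2*1 - R = -2 - R)
C(L) = 1 (C(L) = (-5 + 6)² = 1² = 1)
A(-2, -14)*C(E(-2, -4)) = -14*1 = -14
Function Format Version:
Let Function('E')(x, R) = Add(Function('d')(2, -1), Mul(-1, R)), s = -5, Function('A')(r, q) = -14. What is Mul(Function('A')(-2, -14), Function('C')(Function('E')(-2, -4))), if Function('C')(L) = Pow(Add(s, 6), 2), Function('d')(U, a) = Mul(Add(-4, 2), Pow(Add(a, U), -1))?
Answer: -14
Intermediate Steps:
Function('d')(U, a) = Mul(-2, Pow(Add(U, a), -1))
Function('E')(x, R) = Add(-2, Mul(-1, R)) (Function('E')(x, R) = Add(Mul(-2, Pow(Add(2, -1), -1)), Mul(-1, R)) = Add(Mul(-2, Pow(1, -1)), Mul(-1, R)) = Add(Mul(-2, 1), Mul(-1, R)) = Add(-2, Mul(-1, R)))
Function('C')(L) = 1 (Function('C')(L) = Pow(Add(-5, 6), 2) = Pow(1, 2) = 1)
Mul(Function('A')(-2, -14), Function('C')(Function('E')(-2, -4))) = Mul(-14, 1) = -14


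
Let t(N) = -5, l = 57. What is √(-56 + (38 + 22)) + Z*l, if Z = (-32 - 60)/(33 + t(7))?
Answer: -1297/7 ≈ -185.29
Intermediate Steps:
Z = -23/7 (Z = (-32 - 60)/(33 - 5) = -92/28 = -92*1/28 = -23/7 ≈ -3.2857)
√(-56 + (38 + 22)) + Z*l = √(-56 + (38 + 22)) - 23/7*57 = √(-56 + 60) - 1311/7 = √4 - 1311/7 = 2 - 1311/7 = -1297/7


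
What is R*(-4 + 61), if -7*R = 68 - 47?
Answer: -171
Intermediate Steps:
R = -3 (R = -(68 - 47)/7 = -⅐*21 = -3)
R*(-4 + 61) = -3*(-4 + 61) = -3*57 = -171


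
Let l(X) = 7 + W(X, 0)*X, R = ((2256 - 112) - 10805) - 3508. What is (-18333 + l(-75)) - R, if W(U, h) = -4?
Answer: -5857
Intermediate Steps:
R = -12169 (R = (2144 - 10805) - 3508 = -8661 - 3508 = -12169)
l(X) = 7 - 4*X
(-18333 + l(-75)) - R = (-18333 + (7 - 4*(-75))) - 1*(-12169) = (-18333 + (7 + 300)) + 12169 = (-18333 + 307) + 12169 = -18026 + 12169 = -5857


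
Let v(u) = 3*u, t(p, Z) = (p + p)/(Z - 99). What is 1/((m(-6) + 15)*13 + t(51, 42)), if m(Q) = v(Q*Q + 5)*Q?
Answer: -19/178615 ≈ -0.00010637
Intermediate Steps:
t(p, Z) = 2*p/(-99 + Z) (t(p, Z) = (2*p)/(-99 + Z) = 2*p/(-99 + Z))
m(Q) = Q*(15 + 3*Q²) (m(Q) = (3*(Q*Q + 5))*Q = (3*(Q² + 5))*Q = (3*(5 + Q²))*Q = (15 + 3*Q²)*Q = Q*(15 + 3*Q²))
1/((m(-6) + 15)*13 + t(51, 42)) = 1/((3*(-6)*(5 + (-6)²) + 15)*13 + 2*51/(-99 + 42)) = 1/((3*(-6)*(5 + 36) + 15)*13 + 2*51/(-57)) = 1/((3*(-6)*41 + 15)*13 + 2*51*(-1/57)) = 1/((-738 + 15)*13 - 34/19) = 1/(-723*13 - 34/19) = 1/(-9399 - 34/19) = 1/(-178615/19) = -19/178615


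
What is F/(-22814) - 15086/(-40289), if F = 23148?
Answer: -294218884/459576623 ≈ -0.64020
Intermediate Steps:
F/(-22814) - 15086/(-40289) = 23148/(-22814) - 15086/(-40289) = 23148*(-1/22814) - 15086*(-1/40289) = -11574/11407 + 15086/40289 = -294218884/459576623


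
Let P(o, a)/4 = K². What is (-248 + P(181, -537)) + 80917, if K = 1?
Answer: 80673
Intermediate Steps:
P(o, a) = 4 (P(o, a) = 4*1² = 4*1 = 4)
(-248 + P(181, -537)) + 80917 = (-248 + 4) + 80917 = -244 + 80917 = 80673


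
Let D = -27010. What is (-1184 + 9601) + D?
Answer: -18593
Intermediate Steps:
(-1184 + 9601) + D = (-1184 + 9601) - 27010 = 8417 - 27010 = -18593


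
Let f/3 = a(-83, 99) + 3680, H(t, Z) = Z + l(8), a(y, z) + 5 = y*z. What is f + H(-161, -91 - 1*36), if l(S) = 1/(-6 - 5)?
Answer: -151284/11 ≈ -13753.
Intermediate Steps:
l(S) = -1/11 (l(S) = 1/(-11) = -1/11)
a(y, z) = -5 + y*z
H(t, Z) = -1/11 + Z (H(t, Z) = Z - 1/11 = -1/11 + Z)
f = -13626 (f = 3*((-5 - 83*99) + 3680) = 3*((-5 - 8217) + 3680) = 3*(-8222 + 3680) = 3*(-4542) = -13626)
f + H(-161, -91 - 1*36) = -13626 + (-1/11 + (-91 - 1*36)) = -13626 + (-1/11 + (-91 - 36)) = -13626 + (-1/11 - 127) = -13626 - 1398/11 = -151284/11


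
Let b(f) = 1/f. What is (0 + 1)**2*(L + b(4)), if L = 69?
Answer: 277/4 ≈ 69.250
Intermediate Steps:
(0 + 1)**2*(L + b(4)) = (0 + 1)**2*(69 + 1/4) = 1**2*(69 + 1/4) = 1*(277/4) = 277/4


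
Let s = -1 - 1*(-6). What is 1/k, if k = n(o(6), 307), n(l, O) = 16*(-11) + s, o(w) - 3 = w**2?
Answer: -1/171 ≈ -0.0058480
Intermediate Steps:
o(w) = 3 + w**2
s = 5 (s = -1 + 6 = 5)
n(l, O) = -171 (n(l, O) = 16*(-11) + 5 = -176 + 5 = -171)
k = -171
1/k = 1/(-171) = -1/171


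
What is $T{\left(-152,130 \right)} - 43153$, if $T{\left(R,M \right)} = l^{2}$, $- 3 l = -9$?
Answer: $-43144$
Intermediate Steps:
$l = 3$ ($l = \left(- \frac{1}{3}\right) \left(-9\right) = 3$)
$T{\left(R,M \right)} = 9$ ($T{\left(R,M \right)} = 3^{2} = 9$)
$T{\left(-152,130 \right)} - 43153 = 9 - 43153 = -43144$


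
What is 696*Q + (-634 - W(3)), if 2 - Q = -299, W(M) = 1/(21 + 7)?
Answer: 5848135/28 ≈ 2.0886e+5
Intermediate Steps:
W(M) = 1/28
Q = 301 (Q = 2 - 1*(-299) = 2 + 299 = 301)
696*Q + (-634 - W(3)) = 696*301 + (-634 - 1*1/28) = 209496 + (-634 - 1/28) = 209496 - 17753/28 = 5848135/28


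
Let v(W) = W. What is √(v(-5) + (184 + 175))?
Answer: √354 ≈ 18.815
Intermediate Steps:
√(v(-5) + (184 + 175)) = √(-5 + (184 + 175)) = √(-5 + 359) = √354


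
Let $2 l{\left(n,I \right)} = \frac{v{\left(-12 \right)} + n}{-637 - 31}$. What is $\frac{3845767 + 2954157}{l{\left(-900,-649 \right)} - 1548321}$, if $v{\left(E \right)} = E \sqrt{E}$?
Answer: $- \frac{391504314920234408}{89144244647980743} - \frac{4542349232 i \sqrt{3}}{89144244647980743} \approx -4.3918 - 8.8257 \cdot 10^{-8} i$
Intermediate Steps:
$v{\left(E \right)} = E^{\frac{3}{2}}$
$l{\left(n,I \right)} = - \frac{n}{1336} + \frac{3 i \sqrt{3}}{167}$ ($l{\left(n,I \right)} = \frac{\left(\left(-12\right)^{\frac{3}{2}} + n\right) \frac{1}{-637 - 31}}{2} = \frac{\left(- 24 i \sqrt{3} + n\right) \frac{1}{-668}}{2} = \frac{\left(n - 24 i \sqrt{3}\right) \left(- \frac{1}{668}\right)}{2} = \frac{- \frac{n}{668} + \frac{6 i \sqrt{3}}{167}}{2} = - \frac{n}{1336} + \frac{3 i \sqrt{3}}{167}$)
$\frac{3845767 + 2954157}{l{\left(-900,-649 \right)} - 1548321} = \frac{3845767 + 2954157}{\left(\left(- \frac{1}{1336}\right) \left(-900\right) + \frac{3 i \sqrt{3}}{167}\right) - 1548321} = \frac{6799924}{\left(\frac{225}{334} + \frac{3 i \sqrt{3}}{167}\right) - 1548321} = \frac{6799924}{- \frac{517138989}{334} + \frac{3 i \sqrt{3}}{167}}$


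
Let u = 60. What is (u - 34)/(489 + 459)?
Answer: 13/474 ≈ 0.027426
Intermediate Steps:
(u - 34)/(489 + 459) = (60 - 34)/(489 + 459) = 26/948 = 26*(1/948) = 13/474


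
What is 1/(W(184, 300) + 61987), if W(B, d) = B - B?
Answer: 1/61987 ≈ 1.6132e-5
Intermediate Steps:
W(B, d) = 0
1/(W(184, 300) + 61987) = 1/(0 + 61987) = 1/61987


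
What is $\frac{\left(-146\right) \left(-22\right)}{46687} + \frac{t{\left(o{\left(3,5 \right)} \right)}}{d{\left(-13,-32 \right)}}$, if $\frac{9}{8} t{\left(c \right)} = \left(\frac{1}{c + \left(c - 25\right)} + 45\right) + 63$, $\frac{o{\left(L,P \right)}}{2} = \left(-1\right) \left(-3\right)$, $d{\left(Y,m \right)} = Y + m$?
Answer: $- \frac{507103708}{245807055} \approx -2.063$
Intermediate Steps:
$o{\left(L,P \right)} = 6$ ($o{\left(L,P \right)} = 2 \left(\left(-1\right) \left(-3\right)\right) = 2 \cdot 3 = 6$)
$t{\left(c \right)} = 96 + \frac{8}{9 \left(-25 + 2 c\right)}$ ($t{\left(c \right)} = \frac{8 \left(\left(\frac{1}{c + \left(c - 25\right)} + 45\right) + 63\right)}{9} = \frac{8 \left(\left(\frac{1}{c + \left(-25 + c\right)} + 45\right) + 63\right)}{9} = \frac{8 \left(\left(\frac{1}{-25 + 2 c} + 45\right) + 63\right)}{9} = \frac{8 \left(\left(45 + \frac{1}{-25 + 2 c}\right) + 63\right)}{9} = \frac{8 \left(108 + \frac{1}{-25 + 2 c}\right)}{9} = 96 + \frac{8}{9 \left(-25 + 2 c\right)}$)
$\frac{\left(-146\right) \left(-22\right)}{46687} + \frac{t{\left(o{\left(3,5 \right)} \right)}}{d{\left(-13,-32 \right)}} = \frac{\left(-146\right) \left(-22\right)}{46687} + \frac{\frac{8}{9} \frac{1}{-25 + 2 \cdot 6} \left(-2699 + 216 \cdot 6\right)}{-13 - 32} = 3212 \cdot \frac{1}{46687} + \frac{\frac{8}{9} \frac{1}{-25 + 12} \left(-2699 + 1296\right)}{-45} = \frac{3212}{46687} + \frac{8}{9} \frac{1}{-13} \left(-1403\right) \left(- \frac{1}{45}\right) = \frac{3212}{46687} + \frac{8}{9} \left(- \frac{1}{13}\right) \left(-1403\right) \left(- \frac{1}{45}\right) = \frac{3212}{46687} + \frac{11224}{117} \left(- \frac{1}{45}\right) = \frac{3212}{46687} - \frac{11224}{5265} = - \frac{507103708}{245807055}$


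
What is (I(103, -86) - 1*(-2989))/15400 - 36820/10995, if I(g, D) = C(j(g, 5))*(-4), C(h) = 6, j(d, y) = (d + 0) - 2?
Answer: -21377113/6772920 ≈ -3.1563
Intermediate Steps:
j(d, y) = -2 + d (j(d, y) = d - 2 = -2 + d)
I(g, D) = -24 (I(g, D) = 6*(-4) = -24)
(I(103, -86) - 1*(-2989))/15400 - 36820/10995 = (-24 - 1*(-2989))/15400 - 36820/10995 = (-24 + 2989)*(1/15400) - 36820*1/10995 = 2965*(1/15400) - 7364/2199 = 593/3080 - 7364/2199 = -21377113/6772920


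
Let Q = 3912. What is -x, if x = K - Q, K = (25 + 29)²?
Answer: 996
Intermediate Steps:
K = 2916 (K = 54² = 2916)
x = -996 (x = 2916 - 1*3912 = 2916 - 3912 = -996)
-x = -1*(-996) = 996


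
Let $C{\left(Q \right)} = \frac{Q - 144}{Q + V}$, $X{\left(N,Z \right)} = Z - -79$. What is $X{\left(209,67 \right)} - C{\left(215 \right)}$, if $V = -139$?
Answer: $\frac{11025}{76} \approx 145.07$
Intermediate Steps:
$X{\left(N,Z \right)} = 79 + Z$ ($X{\left(N,Z \right)} = Z + 79 = 79 + Z$)
$C{\left(Q \right)} = \frac{-144 + Q}{-139 + Q}$ ($C{\left(Q \right)} = \frac{Q - 144}{Q - 139} = \frac{-144 + Q}{-139 + Q}$)
$X{\left(209,67 \right)} - C{\left(215 \right)} = \left(79 + 67\right) - \frac{-144 + 215}{-139 + 215} = 146 - \frac{1}{76} \cdot 71 = 146 - \frac{71}{76} = \frac{11025}{76}$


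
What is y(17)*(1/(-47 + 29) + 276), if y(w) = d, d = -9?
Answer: -4967/2 ≈ -2483.5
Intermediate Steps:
y(w) = -9
y(17)*(1/(-47 + 29) + 276) = -9*(1/(-47 + 29) + 276) = -9*(1/(-18) + 276) = -9*(-1/18 + 276) = -9*4967/18 = -4967/2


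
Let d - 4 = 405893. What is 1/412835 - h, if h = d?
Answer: -167568487994/412835 ≈ -4.0590e+5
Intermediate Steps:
d = 405897 (d = 4 + 405893 = 405897)
h = 405897
1/412835 - h = 1/412835 - 1*405897 = 1/412835 - 405897 = -167568487994/412835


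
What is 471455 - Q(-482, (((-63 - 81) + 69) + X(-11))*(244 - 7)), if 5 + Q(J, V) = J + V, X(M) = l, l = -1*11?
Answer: 492324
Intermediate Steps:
l = -11
X(M) = -11
Q(J, V) = -5 + J + V (Q(J, V) = -5 + (J + V) = -5 + J + V)
471455 - Q(-482, (((-63 - 81) + 69) + X(-11))*(244 - 7)) = 471455 - (-5 - 482 + (((-63 - 81) + 69) - 11)*(244 - 7)) = 471455 - (-5 - 482 + ((-144 + 69) - 11)*237) = 471455 - (-5 - 482 + (-75 - 11)*237) = 471455 - (-5 - 482 - 86*237) = 471455 - (-5 - 482 - 20382) = 471455 - 1*(-20869) = 471455 + 20869 = 492324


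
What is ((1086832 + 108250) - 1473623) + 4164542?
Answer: 3886001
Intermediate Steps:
((1086832 + 108250) - 1473623) + 4164542 = (1195082 - 1473623) + 4164542 = -278541 + 4164542 = 3886001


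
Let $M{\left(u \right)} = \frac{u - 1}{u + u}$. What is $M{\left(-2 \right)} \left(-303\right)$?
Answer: $- \frac{909}{4} \approx -227.25$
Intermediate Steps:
$M{\left(u \right)} = \frac{-1 + u}{2 u}$
$M{\left(-2 \right)} \left(-303\right) = \frac{-1 - 2}{2 \left(-2\right)} \left(-303\right) = \frac{1}{2} \left(- \frac{1}{2}\right) \left(-3\right) \left(-303\right) = \frac{3}{4} \left(-303\right) = - \frac{909}{4}$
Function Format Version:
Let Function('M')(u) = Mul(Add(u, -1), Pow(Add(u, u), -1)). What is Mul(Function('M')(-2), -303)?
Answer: Rational(-909, 4) ≈ -227.25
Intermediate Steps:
Function('M')(u) = Mul(Rational(1, 2), Pow(u, -1), Add(-1, u)) (Function('M')(u) = Mul(Add(-1, u), Pow(Mul(2, u), -1)) = Mul(Add(-1, u), Mul(Rational(1, 2), Pow(u, -1))) = Mul(Rational(1, 2), Pow(u, -1), Add(-1, u)))
Mul(Function('M')(-2), -303) = Mul(Mul(Rational(1, 2), Pow(-2, -1), Add(-1, -2)), -303) = Mul(Mul(Rational(1, 2), Rational(-1, 2), -3), -303) = Mul(Rational(3, 4), -303) = Rational(-909, 4)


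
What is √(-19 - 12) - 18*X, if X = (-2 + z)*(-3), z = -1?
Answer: -162 + I*√31 ≈ -162.0 + 5.5678*I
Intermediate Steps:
X = 9 (X = (-2 - 1)*(-3) = -3*(-3) = 9)
√(-19 - 12) - 18*X = √(-19 - 12) - 18*9 = √(-31) - 162 = I*√31 - 162 = -162 + I*√31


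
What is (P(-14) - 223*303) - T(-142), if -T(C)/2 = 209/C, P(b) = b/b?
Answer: -4797537/71 ≈ -67571.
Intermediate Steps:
P(b) = 1
T(C) = -418/C
(P(-14) - 223*303) - T(-142) = (1 - 223*303) - (-418)/(-142) = (1 - 67569) - (-418)*(-1)/142 = -67568 - 1*209/71 = -67568 - 209/71 = -4797537/71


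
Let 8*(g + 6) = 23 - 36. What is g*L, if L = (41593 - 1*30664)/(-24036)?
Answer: 222223/64096 ≈ 3.4670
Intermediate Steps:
g = -61/8 (g = -6 + (23 - 36)/8 = -6 + (⅛)*(-13) = -6 - 13/8 = -61/8 ≈ -7.6250)
L = -3643/8012 (L = (41593 - 30664)*(-1/24036) = 10929*(-1/24036) = -3643/8012 ≈ -0.45469)
g*L = -61/8*(-3643/8012) = 222223/64096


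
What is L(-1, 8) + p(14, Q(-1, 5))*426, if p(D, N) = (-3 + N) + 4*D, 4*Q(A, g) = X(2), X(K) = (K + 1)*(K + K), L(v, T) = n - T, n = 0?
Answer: 23848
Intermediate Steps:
L(v, T) = -T (L(v, T) = 0 - T = -T)
X(K) = 2*K*(1 + K) (X(K) = (1 + K)*(2*K) = 2*K*(1 + K))
Q(A, g) = 3 (Q(A, g) = (2*2*(1 + 2))/4 = (2*2*3)/4 = (¼)*12 = 3)
p(D, N) = -3 + N + 4*D
L(-1, 8) + p(14, Q(-1, 5))*426 = -1*8 + (-3 + 3 + 4*14)*426 = -8 + (-3 + 3 + 56)*426 = -8 + 56*426 = -8 + 23856 = 23848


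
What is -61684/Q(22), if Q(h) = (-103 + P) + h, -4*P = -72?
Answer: 8812/9 ≈ 979.11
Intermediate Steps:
P = 18 (P = -¼*(-72) = 18)
Q(h) = -85 + h (Q(h) = (-103 + 18) + h = -85 + h)
-61684/Q(22) = -61684/(-85 + 22) = -61684/(-63) = -61684*(-1/63) = 8812/9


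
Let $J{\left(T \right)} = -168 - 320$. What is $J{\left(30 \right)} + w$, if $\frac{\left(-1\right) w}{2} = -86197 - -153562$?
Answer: $-135218$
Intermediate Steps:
$w = -134730$ ($w = - 2 \left(-86197 - -153562\right) = - 2 \left(-86197 + 153562\right) = \left(-2\right) 67365 = -134730$)
$J{\left(T \right)} = -488$ ($J{\left(T \right)} = -168 - 320 = -488$)
$J{\left(30 \right)} + w = -488 - 134730 = -135218$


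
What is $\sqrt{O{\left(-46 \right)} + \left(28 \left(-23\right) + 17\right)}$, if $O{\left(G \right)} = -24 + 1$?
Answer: $5 i \sqrt{26} \approx 25.495 i$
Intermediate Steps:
$O{\left(G \right)} = -23$
$\sqrt{O{\left(-46 \right)} + \left(28 \left(-23\right) + 17\right)} = \sqrt{-23 + \left(28 \left(-23\right) + 17\right)} = \sqrt{-23 + \left(-644 + 17\right)} = \sqrt{-23 - 627} = \sqrt{-650} = 5 i \sqrt{26}$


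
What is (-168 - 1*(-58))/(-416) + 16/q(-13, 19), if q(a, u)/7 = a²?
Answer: 5261/18928 ≈ 0.27795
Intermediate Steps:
q(a, u) = 7*a²
(-168 - 1*(-58))/(-416) + 16/q(-13, 19) = (-168 - 1*(-58))/(-416) + 16/((7*(-13)²)) = (-168 + 58)*(-1/416) + 16/((7*169)) = -110*(-1/416) + 16/1183 = 55/208 + 16*(1/1183) = 55/208 + 16/1183 = 5261/18928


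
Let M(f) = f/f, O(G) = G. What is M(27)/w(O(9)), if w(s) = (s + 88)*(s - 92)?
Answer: -1/8051 ≈ -0.00012421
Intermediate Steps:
w(s) = (-92 + s)*(88 + s) (w(s) = (88 + s)*(-92 + s) = (-92 + s)*(88 + s))
M(f) = 1
M(27)/w(O(9)) = 1/(-8096 + 9² - 4*9) = 1/(-8096 + 81 - 36) = 1/(-8051) = 1*(-1/8051) = -1/8051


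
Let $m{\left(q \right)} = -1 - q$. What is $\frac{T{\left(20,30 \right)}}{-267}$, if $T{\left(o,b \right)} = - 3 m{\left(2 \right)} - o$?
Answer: $\frac{11}{267} \approx 0.041198$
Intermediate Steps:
$T{\left(o,b \right)} = 9 - o$ ($T{\left(o,b \right)} = - 3 \left(-1 - 2\right) - o = \left(-3\right) \left(-3\right) - o = 9 - o$)
$\frac{T{\left(20,30 \right)}}{-267} = \frac{9 - 20}{-267} = \left(9 - 20\right) \left(- \frac{1}{267}\right) = \left(-11\right) \left(- \frac{1}{267}\right) = \frac{11}{267}$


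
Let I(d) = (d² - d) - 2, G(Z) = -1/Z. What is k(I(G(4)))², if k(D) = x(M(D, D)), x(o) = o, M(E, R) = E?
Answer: 729/256 ≈ 2.8477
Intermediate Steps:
I(d) = -2 + d² - d
k(D) = D
k(I(G(4)))² = (-2 + (-1/4)² - (-1)/4)² = (-2 + (-1*¼)² - (-1)/4)² = (-2 + (-¼)² - 1*(-¼))² = (-2 + 1/16 + ¼)² = (-27/16)² = 729/256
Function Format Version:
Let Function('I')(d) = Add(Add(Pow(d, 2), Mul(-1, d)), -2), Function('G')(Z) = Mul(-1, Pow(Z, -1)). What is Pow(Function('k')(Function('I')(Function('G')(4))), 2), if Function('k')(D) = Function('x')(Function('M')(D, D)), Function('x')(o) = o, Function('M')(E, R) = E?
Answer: Rational(729, 256) ≈ 2.8477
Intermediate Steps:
Function('I')(d) = Add(-2, Pow(d, 2), Mul(-1, d))
Function('k')(D) = D
Pow(Function('k')(Function('I')(Function('G')(4))), 2) = Pow(Add(-2, Pow(Mul(-1, Pow(4, -1)), 2), Mul(-1, Mul(-1, Pow(4, -1)))), 2) = Pow(Add(-2, Pow(Mul(-1, Rational(1, 4)), 2), Mul(-1, Mul(-1, Rational(1, 4)))), 2) = Pow(Add(-2, Pow(Rational(-1, 4), 2), Mul(-1, Rational(-1, 4))), 2) = Pow(Add(-2, Rational(1, 16), Rational(1, 4)), 2) = Pow(Rational(-27, 16), 2) = Rational(729, 256)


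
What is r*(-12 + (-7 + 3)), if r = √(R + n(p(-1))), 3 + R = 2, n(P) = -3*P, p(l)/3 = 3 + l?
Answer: -16*I*√19 ≈ -69.742*I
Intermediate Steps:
p(l) = 9 + 3*l (p(l) = 3*(3 + l) = 9 + 3*l)
R = -1 (R = -3 + 2 = -1)
r = I*√19 (r = √(-1 - 3*(9 + 3*(-1))) = √(-1 - 3*(9 - 3)) = √(-1 - 3*6) = √(-1 - 18) = √(-19) = I*√19 ≈ 4.3589*I)
r*(-12 + (-7 + 3)) = (I*√19)*(-12 + (-7 + 3)) = (I*√19)*(-12 - 4) = (I*√19)*(-16) = -16*I*√19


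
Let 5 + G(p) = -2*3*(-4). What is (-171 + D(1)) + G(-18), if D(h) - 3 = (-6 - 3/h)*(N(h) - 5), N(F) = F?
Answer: -113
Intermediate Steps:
G(p) = 19 (G(p) = -5 - 2*3*(-4) = -5 - 6*(-4) = -5 + 24 = 19)
D(h) = 3 + (-6 - 3/h)*(-5 + h) (D(h) = 3 + (-6 - 3/h)*(h - 5) = 3 + (-6 - 3/h)*(-5 + h))
(-171 + D(1)) + G(-18) = (-171 + (30 - 6*1 + 15/1)) + 19 = (-171 + (30 - 6 + 15*1)) + 19 = (-171 + (30 - 6 + 15)) + 19 = (-171 + 39) + 19 = -132 + 19 = -113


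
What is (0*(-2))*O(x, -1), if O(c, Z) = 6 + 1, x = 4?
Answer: 0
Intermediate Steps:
O(c, Z) = 7
(0*(-2))*O(x, -1) = (0*(-2))*7 = 0*7 = 0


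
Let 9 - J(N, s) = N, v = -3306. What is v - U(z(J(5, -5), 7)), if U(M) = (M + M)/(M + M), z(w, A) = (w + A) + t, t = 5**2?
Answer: -3307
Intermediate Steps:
t = 25
J(N, s) = 9 - N
z(w, A) = 25 + A + w (z(w, A) = (w + A) + 25 = (A + w) + 25 = 25 + A + w)
U(M) = 1 (U(M) = (2*M)/((2*M)) = (2*M)*(1/(2*M)) = 1)
v - U(z(J(5, -5), 7)) = -3306 - 1*1 = -3306 - 1 = -3307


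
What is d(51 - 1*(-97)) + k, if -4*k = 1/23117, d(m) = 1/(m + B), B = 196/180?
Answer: 4154351/620367812 ≈ 0.0066966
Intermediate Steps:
B = 49/45 (B = 196*(1/180) = 49/45 ≈ 1.0889)
d(m) = 1/(49/45 + m) (d(m) = 1/(m + 49/45) = 1/(49/45 + m))
k = -1/92468 (k = -¼/23117 = -¼*1/23117 = -1/92468 ≈ -1.0815e-5)
d(51 - 1*(-97)) + k = 45/(49 + 45*(51 - 1*(-97))) - 1/92468 = 45/(49 + 45*(51 + 97)) - 1/92468 = 45/(49 + 45*148) - 1/92468 = 45/(49 + 6660) - 1/92468 = 45/6709 - 1/92468 = 4154351/620367812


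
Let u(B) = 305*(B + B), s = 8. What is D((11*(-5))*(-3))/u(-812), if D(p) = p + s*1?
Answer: -173/495320 ≈ -0.00034927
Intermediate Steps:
u(B) = 610*B (u(B) = 305*(2*B) = 610*B)
D(p) = 8 + p (D(p) = p + 8*1 = p + 8 = 8 + p)
D((11*(-5))*(-3))/u(-812) = (8 + (11*(-5))*(-3))/((610*(-812))) = (8 - 55*(-3))/(-495320) = (8 + 165)*(-1/495320) = 173*(-1/495320) = -173/495320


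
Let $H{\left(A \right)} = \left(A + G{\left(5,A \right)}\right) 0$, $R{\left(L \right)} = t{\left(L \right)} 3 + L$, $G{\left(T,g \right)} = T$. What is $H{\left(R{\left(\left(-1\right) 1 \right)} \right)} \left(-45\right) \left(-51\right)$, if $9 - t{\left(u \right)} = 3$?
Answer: $0$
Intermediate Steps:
$t{\left(u \right)} = 6$ ($t{\left(u \right)} = 9 - 3 = 6$)
$R{\left(L \right)} = 18 + L$ ($R{\left(L \right)} = 6 \cdot 3 + L = 18 + L$)
$H{\left(A \right)} = 0$ ($H{\left(A \right)} = \left(A + 5\right) 0 = \left(5 + A\right) 0 = 0$)
$H{\left(R{\left(\left(-1\right) 1 \right)} \right)} \left(-45\right) \left(-51\right) = 0 \left(-45\right) \left(-51\right) = 0 \left(-51\right) = 0$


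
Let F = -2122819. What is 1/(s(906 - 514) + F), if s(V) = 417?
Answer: -1/2122402 ≈ -4.7116e-7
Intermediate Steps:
1/(s(906 - 514) + F) = 1/(417 - 2122819) = 1/(-2122402) = -1/2122402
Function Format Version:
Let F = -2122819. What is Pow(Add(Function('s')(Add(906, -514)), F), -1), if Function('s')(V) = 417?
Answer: Rational(-1, 2122402) ≈ -4.7116e-7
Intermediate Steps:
Pow(Add(Function('s')(Add(906, -514)), F), -1) = Pow(Add(417, -2122819), -1) = Pow(-2122402, -1) = Rational(-1, 2122402)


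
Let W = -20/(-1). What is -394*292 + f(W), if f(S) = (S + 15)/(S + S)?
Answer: -920377/8 ≈ -1.1505e+5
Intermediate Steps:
W = 20 (W = -20*(-1) = 20)
f(S) = (15 + S)/(2*S) (f(S) = (15 + S)/((2*S)) = (15 + S)*(1/(2*S)) = (15 + S)/(2*S))
-394*292 + f(W) = -394*292 + (½)*(15 + 20)/20 = -115048 + (½)*(1/20)*35 = -115048 + 7/8 = -920377/8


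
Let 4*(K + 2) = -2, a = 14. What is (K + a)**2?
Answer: 529/4 ≈ 132.25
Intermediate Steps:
K = -5/2 (K = -2 + (1/4)*(-2) = -2 - 1/2 = -5/2 ≈ -2.5000)
(K + a)**2 = (-5/2 + 14)**2 = (23/2)**2 = 529/4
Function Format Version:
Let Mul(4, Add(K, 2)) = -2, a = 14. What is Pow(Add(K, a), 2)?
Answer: Rational(529, 4) ≈ 132.25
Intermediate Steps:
K = Rational(-5, 2) (K = Add(-2, Mul(Rational(1, 4), -2)) = Add(-2, Rational(-1, 2)) = Rational(-5, 2) ≈ -2.5000)
Pow(Add(K, a), 2) = Pow(Add(Rational(-5, 2), 14), 2) = Pow(Rational(23, 2), 2) = Rational(529, 4)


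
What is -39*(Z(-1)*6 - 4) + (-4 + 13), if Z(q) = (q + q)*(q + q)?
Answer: -771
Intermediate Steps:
Z(q) = 4*q**2 (Z(q) = (2*q)*(2*q) = 4*q**2)
-39*(Z(-1)*6 - 4) + (-4 + 13) = -39*((4*(-1)**2)*6 - 4) + (-4 + 13) = -39*((4*1)*6 - 4) + 9 = -39*(4*6 - 4) + 9 = -39*(24 - 4) + 9 = -39*20 + 9 = -780 + 9 = -771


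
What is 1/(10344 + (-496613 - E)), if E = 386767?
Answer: -1/873036 ≈ -1.1454e-6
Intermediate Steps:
1/(10344 + (-496613 - E)) = 1/(10344 + (-496613 - 1*386767)) = 1/(10344 + (-496613 - 386767)) = 1/(10344 - 883380) = 1/(-873036) = -1/873036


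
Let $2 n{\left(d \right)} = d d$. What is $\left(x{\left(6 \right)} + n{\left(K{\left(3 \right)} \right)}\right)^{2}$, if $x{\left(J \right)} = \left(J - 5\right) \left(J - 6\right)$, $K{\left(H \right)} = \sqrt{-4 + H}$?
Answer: $\frac{1}{4} \approx 0.25$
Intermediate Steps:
$x{\left(J \right)} = \left(-6 + J\right) \left(-5 + J\right)$ ($x{\left(J \right)} = \left(-5 + J\right) \left(-6 + J\right) = \left(-6 + J\right) \left(-5 + J\right)$)
$n{\left(d \right)} = \frac{d^{2}}{2}$ ($n{\left(d \right)} = \frac{d d}{2} = \frac{d^{2}}{2}$)
$\left(x{\left(6 \right)} + n{\left(K{\left(3 \right)} \right)}\right)^{2} = \left(\left(30 + 6^{2} - 66\right) + \frac{\left(\sqrt{-4 + 3}\right)^{2}}{2}\right)^{2} = \left(\left(30 + 36 - 66\right) + \frac{\left(\sqrt{-1}\right)^{2}}{2}\right)^{2} = \left(0 + \frac{i^{2}}{2}\right)^{2} = \left(0 + \frac{1}{2} \left(-1\right)\right)^{2} = \left(0 - \frac{1}{2}\right)^{2} = \left(- \frac{1}{2}\right)^{2} = \frac{1}{4}$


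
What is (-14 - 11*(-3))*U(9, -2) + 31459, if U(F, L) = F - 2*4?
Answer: 31478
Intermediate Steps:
U(F, L) = -8 + F (U(F, L) = F - 1*8 = F - 8 = -8 + F)
(-14 - 11*(-3))*U(9, -2) + 31459 = (-14 - 11*(-3))*(-8 + 9) + 31459 = (-14 + 33)*1 + 31459 = 19*1 + 31459 = 19 + 31459 = 31478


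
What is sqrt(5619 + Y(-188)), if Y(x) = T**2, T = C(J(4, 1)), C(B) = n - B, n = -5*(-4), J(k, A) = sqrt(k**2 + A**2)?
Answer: 2*sqrt(1509 - 10*sqrt(17)) ≈ 76.623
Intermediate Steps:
J(k, A) = sqrt(A**2 + k**2)
n = 20
C(B) = 20 - B
T = 20 - sqrt(17) (T = 20 - sqrt(1**2 + 4**2) = 20 - sqrt(1 + 16) = 20 - sqrt(17) ≈ 15.877)
Y(x) = (20 - sqrt(17))**2
sqrt(5619 + Y(-188)) = sqrt(5619 + (20 - sqrt(17))**2)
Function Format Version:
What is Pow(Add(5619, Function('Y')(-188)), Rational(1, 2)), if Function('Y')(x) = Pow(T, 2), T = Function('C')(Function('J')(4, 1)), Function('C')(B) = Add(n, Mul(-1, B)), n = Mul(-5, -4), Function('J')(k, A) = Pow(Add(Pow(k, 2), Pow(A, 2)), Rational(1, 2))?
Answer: Mul(2, Pow(Add(1509, Mul(-10, Pow(17, Rational(1, 2)))), Rational(1, 2))) ≈ 76.623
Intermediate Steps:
Function('J')(k, A) = Pow(Add(Pow(A, 2), Pow(k, 2)), Rational(1, 2))
n = 20
Function('C')(B) = Add(20, Mul(-1, B))
T = Add(20, Mul(-1, Pow(17, Rational(1, 2)))) (T = Add(20, Mul(-1, Pow(Add(Pow(1, 2), Pow(4, 2)), Rational(1, 2)))) = Add(20, Mul(-1, Pow(Add(1, 16), Rational(1, 2)))) = Add(20, Mul(-1, Pow(17, Rational(1, 2)))) ≈ 15.877)
Function('Y')(x) = Pow(Add(20, Mul(-1, Pow(17, Rational(1, 2)))), 2)
Pow(Add(5619, Function('Y')(-188)), Rational(1, 2)) = Pow(Add(5619, Pow(Add(20, Mul(-1, Pow(17, Rational(1, 2)))), 2)), Rational(1, 2))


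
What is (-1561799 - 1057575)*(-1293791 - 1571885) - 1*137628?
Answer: 7506277069196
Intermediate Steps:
(-1561799 - 1057575)*(-1293791 - 1571885) - 1*137628 = -2619374*(-2865676) - 137628 = 7506277206824 - 137628 = 7506277069196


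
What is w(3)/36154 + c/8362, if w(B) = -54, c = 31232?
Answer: 282177545/75579937 ≈ 3.7335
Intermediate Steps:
w(3)/36154 + c/8362 = -54/36154 + 31232/8362 = -54*1/36154 + 31232*(1/8362) = -27/18077 + 15616/4181 = 282177545/75579937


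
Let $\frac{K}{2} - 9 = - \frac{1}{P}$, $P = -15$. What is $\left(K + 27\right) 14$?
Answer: $\frac{9478}{15} \approx 631.87$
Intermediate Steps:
$K = \frac{272}{15}$ ($K = 18 + 2 \left(- \frac{1}{-15}\right) = 18 + 2 \left(\left(-1\right) \left(- \frac{1}{15}\right)\right) = 18 + 2 \cdot \frac{1}{15} = 18 + \frac{2}{15} = \frac{272}{15} \approx 18.133$)
$\left(K + 27\right) 14 = \left(\frac{272}{15} + 27\right) 14 = \frac{677}{15} \cdot 14 = \frac{9478}{15}$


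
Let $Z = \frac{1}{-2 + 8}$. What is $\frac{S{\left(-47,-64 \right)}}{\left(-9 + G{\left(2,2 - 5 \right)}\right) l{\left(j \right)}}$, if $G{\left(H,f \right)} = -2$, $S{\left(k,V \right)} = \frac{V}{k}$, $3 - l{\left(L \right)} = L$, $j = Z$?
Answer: $- \frac{384}{8789} \approx -0.043691$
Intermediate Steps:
$Z = \frac{1}{6} \approx 0.16667$
$j = \frac{1}{6} \approx 0.16667$
$l{\left(L \right)} = 3 - L$
$\frac{S{\left(-47,-64 \right)}}{\left(-9 + G{\left(2,2 - 5 \right)}\right) l{\left(j \right)}} = \frac{\left(-64\right) \frac{1}{-47}}{\left(-9 - 2\right) \left(3 - \frac{1}{6}\right)} = \frac{\left(-64\right) \left(- \frac{1}{47}\right)}{\left(-11\right) \left(3 - \frac{1}{6}\right)} = \frac{64}{47 \left(\left(-11\right) \frac{17}{6}\right)} = \frac{64}{47 \left(- \frac{187}{6}\right)} = \frac{64}{47} \left(- \frac{6}{187}\right) = - \frac{384}{8789}$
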